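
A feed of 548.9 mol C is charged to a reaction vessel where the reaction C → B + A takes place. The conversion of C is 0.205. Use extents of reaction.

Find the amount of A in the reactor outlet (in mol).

113 mol

C reacted = 0.205 × 548.9 = 112.5 mol; ν_C = −1, so ξ = 112.5/1 = 112.5 mol.
Outlet amounts (n = n₀ + ν ξ):
  C: 548.9 − 1(112.5) = 436.4
  B: 0 + 1(112.5) = 112.5
  A: 0 + 1(112.5) = 112.5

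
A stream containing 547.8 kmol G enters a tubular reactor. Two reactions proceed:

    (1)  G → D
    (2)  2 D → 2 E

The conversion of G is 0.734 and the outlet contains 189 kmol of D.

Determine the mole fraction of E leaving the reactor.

Conversion of G: G consumed = 1ξ₁ = 0.734 × 547.8 → ξ₁ = 402.1 kmol.
D balance: n_D = 0 + 1ξ₁ − 2ξ₂ = 189 → ξ₂ = (1·402.1 − 189)/2 = 106.5 kmol.
Outlet amounts (n = n₀ + Σ ν·ξ):
  G: 547.8 − 1(402.1) = 145.7
  D: 0 + 1(402.1) − 2(106.5) = 189
  E: 0 + 2(106.5) = 213.1
Total out = 547.8 kmol; y_E = 213.1 / 547.8 = 0.389.

0.389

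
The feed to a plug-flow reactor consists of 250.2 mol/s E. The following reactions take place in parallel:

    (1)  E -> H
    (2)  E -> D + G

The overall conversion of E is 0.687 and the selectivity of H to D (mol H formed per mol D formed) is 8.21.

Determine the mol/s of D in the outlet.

Conversion of E: E consumed = 0.687 × 250.2 = 171.9 mol/s = 1ξ₁ + 1ξ₂.
Selectivity: 1ξ₁ / (1ξ₂) = 8.21 → ξ₁ = 8.21 ξ₂.
Substitute: (1·8.21 + 1) ξ₂ = 171.9 → ξ₂ = 18.66 mol/s, ξ₁ = 153.2 mol/s.
Outlet amounts (n = n₀ + Σ ν·ξ):
  E: 250.2 − 1(153.2) − 1(18.66) = 78.31
  H: 0 + 1(153.2) = 153.2
  D: 0 + 1(18.66) = 18.66
  G: 0 + 1(18.66) = 18.66

18.7 mol/s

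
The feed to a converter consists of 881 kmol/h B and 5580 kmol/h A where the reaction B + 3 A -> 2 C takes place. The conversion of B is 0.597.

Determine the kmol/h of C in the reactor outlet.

B reacted = 0.597 × 881 = 526 kmol/h; ν_B = −1, so ξ = 526/1 = 526 kmol/h.
Outlet amounts (n = n₀ + ν ξ):
  B: 881 − 1(526) = 355
  A: 5580 − 3(526) = 4002
  C: 0 + 2(526) = 1052

1050 kmol/h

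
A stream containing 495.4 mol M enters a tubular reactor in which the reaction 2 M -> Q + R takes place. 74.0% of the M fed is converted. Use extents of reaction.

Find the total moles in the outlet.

495 mol

M reacted = 0.74 × 495.4 = 366.6 mol; ν_M = −2, so ξ = 366.6/2 = 183.3 mol.
Outlet amounts (n = n₀ + ν ξ):
  M: 495.4 − 2(183.3) = 128.8
  Q: 0 + 1(183.3) = 183.3
  R: 0 + 1(183.3) = 183.3
Total out = 128.8 + 183.3 + 183.3 = 495.4 mol.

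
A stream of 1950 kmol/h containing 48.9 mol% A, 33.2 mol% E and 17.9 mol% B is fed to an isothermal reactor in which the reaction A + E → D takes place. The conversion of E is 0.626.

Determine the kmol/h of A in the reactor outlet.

E reacted = 0.626 × 647.4 = 405.3 kmol/h; ν_E = −1, so ξ = 405.3/1 = 405.3 kmol/h.
Outlet amounts (n = n₀ + ν ξ):
  A: 953.5 − 1(405.3) = 548.3
  E: 647.4 − 1(405.3) = 242.1
  D: 0 + 1(405.3) = 405.3
  B: 349.1 (inert)

548 kmol/h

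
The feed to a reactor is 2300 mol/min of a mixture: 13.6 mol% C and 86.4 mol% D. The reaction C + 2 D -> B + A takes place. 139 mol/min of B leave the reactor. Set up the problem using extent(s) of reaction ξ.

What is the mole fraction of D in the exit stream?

0.791

For B: n = n₀ + 1ξ → 139 = 0 + 1ξ, giving ξ = 139 mol/min.
Outlet amounts (n = n₀ + ν ξ):
  C: 312.8 − 1(139) = 173.8
  D: 1987 − 2(139) = 1709
  B: 0 + 1(139) = 139
  A: 0 + 1(139) = 139
Total out = 2161 mol/min; y_D = 1709 / 2161 = 0.7909.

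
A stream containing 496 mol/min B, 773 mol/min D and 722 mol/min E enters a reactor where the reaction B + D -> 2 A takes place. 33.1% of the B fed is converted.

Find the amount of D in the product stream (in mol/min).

B reacted = 0.331 × 496 = 164.2 mol/min; ν_B = −1, so ξ = 164.2/1 = 164.2 mol/min.
Outlet amounts (n = n₀ + ν ξ):
  B: 496 − 1(164.2) = 331.8
  D: 773 − 1(164.2) = 608.8
  A: 0 + 2(164.2) = 328.4
  E: 722 (inert)

609 mol/min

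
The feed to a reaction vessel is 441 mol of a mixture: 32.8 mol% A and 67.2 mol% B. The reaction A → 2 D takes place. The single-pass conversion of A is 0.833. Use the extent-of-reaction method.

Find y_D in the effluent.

0.429

A reacted = 0.833 × 144.6 = 120.5 mol; ν_A = −1, so ξ = 120.5/1 = 120.5 mol.
Outlet amounts (n = n₀ + ν ξ):
  A: 144.6 − 1(120.5) = 24.16
  D: 0 + 2(120.5) = 241
  B: 296.4 (inert)
Total out = 561.5 mol; y_D = 241 / 561.5 = 0.4292.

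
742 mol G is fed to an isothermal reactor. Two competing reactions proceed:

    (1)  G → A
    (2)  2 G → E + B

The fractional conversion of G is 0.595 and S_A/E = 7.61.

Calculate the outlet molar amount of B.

45.9 mol

Conversion of G: G consumed = 0.595 × 742 = 441.5 mol = 1ξ₁ + 2ξ₂.
Selectivity: 1ξ₁ / (1ξ₂) = 7.61 → ξ₁ = 7.61 ξ₂.
Substitute: (1·7.61 + 2) ξ₂ = 441.5 → ξ₂ = 45.94 mol, ξ₁ = 349.6 mol.
Outlet amounts (n = n₀ + Σ ν·ξ):
  G: 742 − 1(349.6) − 2(45.94) = 300.5
  A: 0 + 1(349.6) = 349.6
  E: 0 + 1(45.94) = 45.94
  B: 0 + 1(45.94) = 45.94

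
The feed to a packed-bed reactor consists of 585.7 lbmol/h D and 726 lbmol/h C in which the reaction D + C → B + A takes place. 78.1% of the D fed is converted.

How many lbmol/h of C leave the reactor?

D reacted = 0.781 × 585.7 = 457.4 lbmol/h; ν_D = −1, so ξ = 457.4/1 = 457.4 lbmol/h.
Outlet amounts (n = n₀ + ν ξ):
  D: 585.7 − 1(457.4) = 128.3
  C: 726 − 1(457.4) = 268.6
  B: 0 + 1(457.4) = 457.4
  A: 0 + 1(457.4) = 457.4

269 lbmol/h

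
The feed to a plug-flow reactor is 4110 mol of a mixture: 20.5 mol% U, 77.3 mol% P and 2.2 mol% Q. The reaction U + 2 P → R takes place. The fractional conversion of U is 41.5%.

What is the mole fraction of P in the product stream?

U reacted = 0.415 × 842.5 = 349.7 mol; ν_U = −1, so ξ = 349.7/1 = 349.7 mol.
Outlet amounts (n = n₀ + ν ξ):
  U: 842.5 − 1(349.7) = 492.9
  P: 3177 − 2(349.7) = 2478
  R: 0 + 1(349.7) = 349.7
  Q: 90.42 (inert)
Total out = 3411 mol; y_P = 2478 / 3411 = 0.7265.

0.726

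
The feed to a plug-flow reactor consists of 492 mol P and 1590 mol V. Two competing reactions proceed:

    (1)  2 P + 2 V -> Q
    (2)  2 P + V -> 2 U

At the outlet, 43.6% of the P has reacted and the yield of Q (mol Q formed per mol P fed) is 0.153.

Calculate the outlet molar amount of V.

Yield of Q: 1ξ₁ / 492 = 0.153 → ξ₁ = 75.28 mol.
Conversion of P: 2ξ₁ + 2ξ₂ = 0.436 × 492 = 214.5 → ξ₂ = 31.98 mol.
Outlet amounts (n = n₀ + Σ ν·ξ):
  P: 492 − 2(75.28) − 2(31.98) = 277.5
  V: 1590 − 2(75.28) − 1(31.98) = 1407
  Q: 0 + 1(75.28) = 75.28
  U: 0 + 2(31.98) = 63.96

1410 mol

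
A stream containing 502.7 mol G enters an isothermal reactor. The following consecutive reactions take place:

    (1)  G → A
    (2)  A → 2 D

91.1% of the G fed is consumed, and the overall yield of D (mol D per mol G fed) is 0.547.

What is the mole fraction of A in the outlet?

Conversion of G: G consumed = 1ξ₁ = 0.911 × 502.7 → ξ₁ = 458 mol.
Yield of D: 2ξ₂ / 502.7 = 0.547 → ξ₂ = 137.5 mol.
Outlet amounts (n = n₀ + Σ ν·ξ):
  G: 502.7 − 1(458) = 44.74
  A: 0 + 1(458) − 1(137.5) = 320.5
  D: 0 + 2(137.5) = 275
Total out = 640.2 mol; y_A = 320.5 / 640.2 = 0.5006.

0.501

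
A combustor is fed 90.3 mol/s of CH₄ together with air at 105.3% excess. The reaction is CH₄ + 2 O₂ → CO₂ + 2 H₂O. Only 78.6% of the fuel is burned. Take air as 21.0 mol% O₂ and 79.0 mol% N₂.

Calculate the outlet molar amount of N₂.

Stoichiometric O₂ = 2 × 90.3 = 180.6 mol/s; O₂ fed = 180.6 × 2.053 = 370.8 mol/s.
N₂ fed = 370.8 × 79/21 = 1395 mol/s.
Fuel reacted = 0.786 × 90.3 → ξ = 70.98 mol/s.
Outlet (n = n₀ + ν ξ):
  CH₄: 90.3 − 1(70.98) = 19.32
  O₂: 370.8 − 2(70.98) = 228.8
  N₂: 1395 (inert)
  CO₂: 0 + 1(70.98) = 70.98
  H₂O: 0 + 2(70.98) = 142

1390 mol/s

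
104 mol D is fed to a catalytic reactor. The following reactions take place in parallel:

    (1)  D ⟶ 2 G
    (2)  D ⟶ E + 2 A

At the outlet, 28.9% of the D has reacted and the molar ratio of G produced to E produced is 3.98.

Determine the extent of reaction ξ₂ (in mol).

ξ₂ = 10.1 mol

Conversion of D: D consumed = 0.289 × 104 = 30.06 mol = 1ξ₁ + 1ξ₂.
Selectivity: 2ξ₁ / (1ξ₂) = 3.98 → ξ₁ = 1.99 ξ₂.
Substitute: (1·1.99 + 1) ξ₂ = 30.06 → ξ₂ = 10.05 mol, ξ₁ = 20 mol.
Outlet amounts (n = n₀ + Σ ν·ξ):
  D: 104 − 1(20) − 1(10.05) = 73.94
  G: 0 + 2(20) = 40.01
  E: 0 + 1(10.05) = 10.05
  A: 0 + 2(10.05) = 20.1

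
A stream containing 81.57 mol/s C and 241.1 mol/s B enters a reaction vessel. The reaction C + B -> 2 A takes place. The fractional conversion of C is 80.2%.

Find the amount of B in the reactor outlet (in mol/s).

C reacted = 0.802 × 81.57 = 65.42 mol/s; ν_C = −1, so ξ = 65.42/1 = 65.42 mol/s.
Outlet amounts (n = n₀ + ν ξ):
  C: 81.57 − 1(65.42) = 16.15
  B: 241.1 − 1(65.42) = 175.7
  A: 0 + 2(65.42) = 130.8

176 mol/s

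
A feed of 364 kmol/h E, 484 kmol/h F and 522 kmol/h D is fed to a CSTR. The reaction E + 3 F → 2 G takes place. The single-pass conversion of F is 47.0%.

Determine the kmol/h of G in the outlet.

F reacted = 0.47 × 484 = 227.5 kmol/h; ν_F = −3, so ξ = 227.5/3 = 75.83 kmol/h.
Outlet amounts (n = n₀ + ν ξ):
  E: 364 − 1(75.83) = 288.2
  F: 484 − 3(75.83) = 256.5
  G: 0 + 2(75.83) = 151.7
  D: 522 (inert)

152 kmol/h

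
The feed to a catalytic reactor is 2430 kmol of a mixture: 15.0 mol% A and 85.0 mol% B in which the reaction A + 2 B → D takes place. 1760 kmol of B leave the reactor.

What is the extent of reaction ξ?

For B: n = n₀ − 2ξ → 1760 = 2066 − 2ξ, giving ξ = 152.8 kmol.
Outlet amounts (n = n₀ + ν ξ):
  A: 364.5 − 1(152.8) = 211.8
  B: 2066 − 2(152.8) = 1760
  D: 0 + 1(152.8) = 152.8

ξ = 153 kmol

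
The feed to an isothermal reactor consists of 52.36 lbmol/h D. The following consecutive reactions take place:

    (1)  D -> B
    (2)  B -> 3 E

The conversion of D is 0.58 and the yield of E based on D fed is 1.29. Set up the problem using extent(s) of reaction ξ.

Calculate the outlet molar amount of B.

Conversion of D: D consumed = 1ξ₁ = 0.58 × 52.36 → ξ₁ = 30.37 lbmol/h.
Yield of E: 3ξ₂ / 52.36 = 1.29 → ξ₂ = 22.51 lbmol/h.
Outlet amounts (n = n₀ + Σ ν·ξ):
  D: 52.36 − 1(30.37) = 21.99
  B: 0 + 1(30.37) − 1(22.51) = 7.854
  E: 0 + 3(22.51) = 67.54

7.85 lbmol/h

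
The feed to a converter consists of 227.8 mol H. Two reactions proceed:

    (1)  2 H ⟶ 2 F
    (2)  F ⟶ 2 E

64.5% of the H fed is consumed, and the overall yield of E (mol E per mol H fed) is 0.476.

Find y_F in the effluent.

Conversion of H: H consumed = 2ξ₁ = 0.645 × 227.8 → ξ₁ = 73.47 mol.
Yield of E: 2ξ₂ / 227.8 = 0.476 → ξ₂ = 54.22 mol.
Outlet amounts (n = n₀ + Σ ν·ξ):
  H: 227.8 − 2(73.47) = 80.87
  F: 0 + 2(73.47) − 1(54.22) = 92.71
  E: 0 + 2(54.22) = 108.4
Total out = 282 mol; y_F = 92.71 / 282 = 0.3288.

0.329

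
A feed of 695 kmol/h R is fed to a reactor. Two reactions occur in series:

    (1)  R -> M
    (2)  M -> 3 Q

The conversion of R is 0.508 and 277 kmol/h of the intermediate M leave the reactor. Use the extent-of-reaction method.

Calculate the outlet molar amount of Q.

Conversion of R: R consumed = 1ξ₁ = 0.508 × 695 → ξ₁ = 353.1 kmol/h.
M balance: n_M = 0 + 1ξ₁ − 1ξ₂ = 277 → ξ₂ = (1·353.1 − 277)/1 = 76.06 kmol/h.
Outlet amounts (n = n₀ + Σ ν·ξ):
  R: 695 − 1(353.1) = 341.9
  M: 0 + 1(353.1) − 1(76.06) = 277
  Q: 0 + 3(76.06) = 228.2

228 kmol/h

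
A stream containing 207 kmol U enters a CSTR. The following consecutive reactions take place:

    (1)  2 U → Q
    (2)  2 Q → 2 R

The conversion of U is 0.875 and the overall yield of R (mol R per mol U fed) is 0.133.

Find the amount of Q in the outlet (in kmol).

Conversion of U: U consumed = 2ξ₁ = 0.875 × 207 → ξ₁ = 90.56 kmol.
Yield of R: 2ξ₂ / 207 = 0.133 → ξ₂ = 13.77 kmol.
Outlet amounts (n = n₀ + Σ ν·ξ):
  U: 207 − 2(90.56) = 25.88
  Q: 0 + 1(90.56) − 2(13.77) = 63.03
  R: 0 + 2(13.77) = 27.53

63 kmol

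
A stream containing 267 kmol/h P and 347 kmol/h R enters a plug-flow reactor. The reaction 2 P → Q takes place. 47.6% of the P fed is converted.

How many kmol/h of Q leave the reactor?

P reacted = 0.476 × 267 = 127.1 kmol/h; ν_P = −2, so ξ = 127.1/2 = 63.55 kmol/h.
Outlet amounts (n = n₀ + ν ξ):
  P: 267 − 2(63.55) = 139.9
  Q: 0 + 1(63.55) = 63.55
  R: 347 (inert)

63.5 kmol/h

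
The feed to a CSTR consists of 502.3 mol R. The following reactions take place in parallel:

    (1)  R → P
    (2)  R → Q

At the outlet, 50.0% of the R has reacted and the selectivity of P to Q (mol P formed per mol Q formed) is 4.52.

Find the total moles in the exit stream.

502 mol

Conversion of R: R consumed = 0.5 × 502.3 = 251.2 mol = 1ξ₁ + 1ξ₂.
Selectivity: 1ξ₁ / (1ξ₂) = 4.52 → ξ₁ = 4.52 ξ₂.
Substitute: (1·4.52 + 1) ξ₂ = 251.2 → ξ₂ = 45.5 mol, ξ₁ = 205.7 mol.
Outlet amounts (n = n₀ + Σ ν·ξ):
  R: 502.3 − 1(205.7) − 1(45.5) = 251.1
  P: 0 + 1(205.7) = 205.7
  Q: 0 + 1(45.5) = 45.5
Total out = 251.1 + 205.7 + 45.5 = 502.3 mol.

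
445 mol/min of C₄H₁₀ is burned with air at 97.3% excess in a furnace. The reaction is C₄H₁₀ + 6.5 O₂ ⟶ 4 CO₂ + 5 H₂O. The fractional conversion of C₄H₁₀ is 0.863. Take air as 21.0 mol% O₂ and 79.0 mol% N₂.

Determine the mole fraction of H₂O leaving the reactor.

0.0681

Stoichiometric O₂ = 6.5 × 445 = 2892 mol/min; O₂ fed = 2892 × 1.973 = 5707 mol/min.
N₂ fed = 5707 × 79/21 = 21470 mol/min.
Fuel reacted = 0.863 × 445 → ξ = 384 mol/min.
Outlet (n = n₀ + ν ξ):
  C₄H₁₀: 445 − 1(384) = 60.97
  O₂: 5707 − 6.5(384) = 3211
  N₂: 21470 (inert)
  CO₂: 0 + 4(384) = 1536
  H₂O: 0 + 5(384) = 1920
Total out = 28200 mol/min; y_H₂O = 1920 / 28200 = 0.0681.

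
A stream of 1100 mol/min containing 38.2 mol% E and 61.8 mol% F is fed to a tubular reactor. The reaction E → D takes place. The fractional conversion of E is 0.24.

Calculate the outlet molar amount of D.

E reacted = 0.24 × 420.2 = 100.8 mol/min; ν_E = −1, so ξ = 100.8/1 = 100.8 mol/min.
Outlet amounts (n = n₀ + ν ξ):
  E: 420.2 − 1(100.8) = 319.4
  D: 0 + 1(100.8) = 100.8
  F: 679.8 (inert)

101 mol/min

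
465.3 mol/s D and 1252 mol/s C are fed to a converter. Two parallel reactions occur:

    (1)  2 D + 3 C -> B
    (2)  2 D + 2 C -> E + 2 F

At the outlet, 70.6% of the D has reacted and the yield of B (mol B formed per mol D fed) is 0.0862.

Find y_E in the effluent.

0.0866

Yield of B: 1ξ₁ / 465.3 = 0.0862 → ξ₁ = 40.11 mol/s.
Conversion of D: 2ξ₁ + 2ξ₂ = 0.706 × 465.3 = 328.5 → ξ₂ = 124.1 mol/s.
Outlet amounts (n = n₀ + Σ ν·ξ):
  D: 465.3 − 2(40.11) − 2(124.1) = 136.8
  C: 1252 − 3(40.11) − 2(124.1) = 883.4
  B: 0 + 1(40.11) = 40.11
  E: 0 + 1(124.1) = 124.1
  F: 0 + 2(124.1) = 248.3
Total out = 1433 mol/s; y_E = 124.1 / 1433 = 0.08665.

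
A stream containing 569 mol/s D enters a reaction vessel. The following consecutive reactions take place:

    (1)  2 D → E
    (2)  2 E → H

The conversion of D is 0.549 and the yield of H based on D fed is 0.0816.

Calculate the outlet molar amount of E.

63.3 mol/s

Conversion of D: D consumed = 2ξ₁ = 0.549 × 569 → ξ₁ = 156.2 mol/s.
Yield of H: 1ξ₂ / 569 = 0.0816 → ξ₂ = 46.43 mol/s.
Outlet amounts (n = n₀ + Σ ν·ξ):
  D: 569 − 2(156.2) = 256.6
  E: 0 + 1(156.2) − 2(46.43) = 63.33
  H: 0 + 1(46.43) = 46.43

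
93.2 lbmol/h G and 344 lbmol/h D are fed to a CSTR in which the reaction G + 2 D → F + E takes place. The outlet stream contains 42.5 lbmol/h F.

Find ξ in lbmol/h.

For F: n = n₀ + 1ξ → 42.5 = 0 + 1ξ, giving ξ = 42.5 lbmol/h.
Outlet amounts (n = n₀ + ν ξ):
  G: 93.2 − 1(42.5) = 50.7
  D: 344 − 2(42.5) = 259
  F: 0 + 1(42.5) = 42.5
  E: 0 + 1(42.5) = 42.5

ξ = 42.5 lbmol/h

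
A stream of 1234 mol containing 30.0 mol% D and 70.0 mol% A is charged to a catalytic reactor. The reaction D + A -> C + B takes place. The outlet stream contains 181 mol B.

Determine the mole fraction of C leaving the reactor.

0.147

For B: n = n₀ + 1ξ → 181 = 0 + 1ξ, giving ξ = 181 mol.
Outlet amounts (n = n₀ + ν ξ):
  D: 370.2 − 1(181) = 189.2
  A: 863.8 − 1(181) = 682.8
  C: 0 + 1(181) = 181
  B: 0 + 1(181) = 181
Total out = 1234 mol; y_C = 181 / 1234 = 0.1467.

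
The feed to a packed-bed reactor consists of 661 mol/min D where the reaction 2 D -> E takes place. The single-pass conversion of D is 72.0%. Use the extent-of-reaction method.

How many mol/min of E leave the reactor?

238 mol/min

D reacted = 0.72 × 661 = 475.9 mol/min; ν_D = −2, so ξ = 475.9/2 = 238 mol/min.
Outlet amounts (n = n₀ + ν ξ):
  D: 661 − 2(238) = 185.1
  E: 0 + 1(238) = 238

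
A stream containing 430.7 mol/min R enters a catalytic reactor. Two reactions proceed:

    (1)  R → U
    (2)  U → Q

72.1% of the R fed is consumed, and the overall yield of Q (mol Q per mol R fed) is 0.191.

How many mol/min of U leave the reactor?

228 mol/min

Conversion of R: R consumed = 1ξ₁ = 0.721 × 430.7 → ξ₁ = 310.5 mol/min.
Yield of Q: 1ξ₂ / 430.7 = 0.191 → ξ₂ = 82.26 mol/min.
Outlet amounts (n = n₀ + Σ ν·ξ):
  R: 430.7 − 1(310.5) = 120.2
  U: 0 + 1(310.5) − 1(82.26) = 228.3
  Q: 0 + 1(82.26) = 82.26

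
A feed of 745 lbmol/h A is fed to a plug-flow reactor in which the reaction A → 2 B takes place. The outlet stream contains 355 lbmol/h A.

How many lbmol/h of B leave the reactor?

For A: n = n₀ − 1ξ → 355 = 745 − 1ξ, giving ξ = 390 lbmol/h.
Outlet amounts (n = n₀ + ν ξ):
  A: 745 − 1(390) = 355
  B: 0 + 2(390) = 780

780 lbmol/h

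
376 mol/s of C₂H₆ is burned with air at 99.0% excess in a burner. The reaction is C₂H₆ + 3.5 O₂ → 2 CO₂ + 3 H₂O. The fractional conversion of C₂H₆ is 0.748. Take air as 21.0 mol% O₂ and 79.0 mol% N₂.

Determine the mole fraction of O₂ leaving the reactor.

0.126

Stoichiometric O₂ = 3.5 × 376 = 1316 mol/s; O₂ fed = 1316 × 1.990 = 2619 mol/s.
N₂ fed = 2619 × 79/21 = 9852 mol/s.
Fuel reacted = 0.748 × 376 → ξ = 281.2 mol/s.
Outlet (n = n₀ + ν ξ):
  C₂H₆: 376 − 1(281.2) = 94.75
  O₂: 2619 − 3.5(281.2) = 1634
  N₂: 9852 (inert)
  CO₂: 0 + 2(281.2) = 562.5
  H₂O: 0 + 3(281.2) = 843.7
Total out = 12990 mol/s; y_O₂ = 1634 / 12990 = 0.1259.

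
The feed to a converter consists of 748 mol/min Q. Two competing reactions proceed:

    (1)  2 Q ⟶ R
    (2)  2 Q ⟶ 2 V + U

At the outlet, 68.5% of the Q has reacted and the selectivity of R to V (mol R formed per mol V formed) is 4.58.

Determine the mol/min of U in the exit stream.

Conversion of Q: Q consumed = 0.685 × 748 = 512.4 mol/min = 2ξ₁ + 2ξ₂.
Selectivity: 1ξ₁ / (2ξ₂) = 4.58 → ξ₁ = 9.16 ξ₂.
Substitute: (2·9.16 + 2) ξ₂ = 512.4 → ξ₂ = 25.22 mol/min, ξ₁ = 231 mol/min.
Outlet amounts (n = n₀ + Σ ν·ξ):
  Q: 748 − 2(231) − 2(25.22) = 235.6
  R: 0 + 1(231) = 231
  V: 0 + 2(25.22) = 50.43
  U: 0 + 1(25.22) = 25.22

25.2 mol/min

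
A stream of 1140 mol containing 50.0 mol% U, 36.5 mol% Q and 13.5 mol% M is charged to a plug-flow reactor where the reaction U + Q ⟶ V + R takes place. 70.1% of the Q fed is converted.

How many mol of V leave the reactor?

292 mol

Q reacted = 0.701 × 416.1 = 291.7 mol; ν_Q = −1, so ξ = 291.7/1 = 291.7 mol.
Outlet amounts (n = n₀ + ν ξ):
  U: 570 − 1(291.7) = 278.3
  Q: 416.1 − 1(291.7) = 124.4
  V: 0 + 1(291.7) = 291.7
  R: 0 + 1(291.7) = 291.7
  M: 153.9 (inert)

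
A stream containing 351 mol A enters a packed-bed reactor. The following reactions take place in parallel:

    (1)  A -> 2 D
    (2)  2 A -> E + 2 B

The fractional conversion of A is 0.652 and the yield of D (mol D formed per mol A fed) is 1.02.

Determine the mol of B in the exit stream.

49.8 mol

Yield of D: 2ξ₁ / 351 = 1.02 → ξ₁ = 179 mol.
Conversion of A: 1ξ₁ + 2ξ₂ = 0.652 × 351 = 228.9 → ξ₂ = 24.92 mol.
Outlet amounts (n = n₀ + Σ ν·ξ):
  A: 351 − 1(179) − 2(24.92) = 122.1
  D: 0 + 2(179) = 358
  E: 0 + 1(24.92) = 24.92
  B: 0 + 2(24.92) = 49.84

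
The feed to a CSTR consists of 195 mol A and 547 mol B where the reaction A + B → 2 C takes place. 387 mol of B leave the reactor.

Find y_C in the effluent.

0.431

For B: n = n₀ − 1ξ → 387 = 547 − 1ξ, giving ξ = 160 mol.
Outlet amounts (n = n₀ + ν ξ):
  A: 195 − 1(160) = 35
  B: 547 − 1(160) = 387
  C: 0 + 2(160) = 320
Total out = 742 mol; y_C = 320 / 742 = 0.4313.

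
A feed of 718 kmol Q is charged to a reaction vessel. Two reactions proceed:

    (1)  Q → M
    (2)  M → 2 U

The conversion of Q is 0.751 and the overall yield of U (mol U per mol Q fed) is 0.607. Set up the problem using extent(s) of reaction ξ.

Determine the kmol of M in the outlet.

321 kmol

Conversion of Q: Q consumed = 1ξ₁ = 0.751 × 718 → ξ₁ = 539.2 kmol.
Yield of U: 2ξ₂ / 718 = 0.607 → ξ₂ = 217.9 kmol.
Outlet amounts (n = n₀ + Σ ν·ξ):
  Q: 718 − 1(539.2) = 178.8
  M: 0 + 1(539.2) − 1(217.9) = 321.3
  U: 0 + 2(217.9) = 435.8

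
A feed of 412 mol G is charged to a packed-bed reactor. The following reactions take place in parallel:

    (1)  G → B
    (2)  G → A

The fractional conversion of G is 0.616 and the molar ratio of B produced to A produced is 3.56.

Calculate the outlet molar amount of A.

55.7 mol

Conversion of G: G consumed = 0.616 × 412 = 253.8 mol = 1ξ₁ + 1ξ₂.
Selectivity: 1ξ₁ / (1ξ₂) = 3.56 → ξ₁ = 3.56 ξ₂.
Substitute: (1·3.56 + 1) ξ₂ = 253.8 → ξ₂ = 55.66 mol, ξ₁ = 198.1 mol.
Outlet amounts (n = n₀ + Σ ν·ξ):
  G: 412 − 1(198.1) − 1(55.66) = 158.2
  B: 0 + 1(198.1) = 198.1
  A: 0 + 1(55.66) = 55.66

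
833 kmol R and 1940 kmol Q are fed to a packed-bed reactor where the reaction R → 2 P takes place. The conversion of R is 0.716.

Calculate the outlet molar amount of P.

R reacted = 0.716 × 833 = 596.4 kmol; ν_R = −1, so ξ = 596.4/1 = 596.4 kmol.
Outlet amounts (n = n₀ + ν ξ):
  R: 833 − 1(596.4) = 236.6
  P: 0 + 2(596.4) = 1193
  Q: 1940 (inert)

1190 kmol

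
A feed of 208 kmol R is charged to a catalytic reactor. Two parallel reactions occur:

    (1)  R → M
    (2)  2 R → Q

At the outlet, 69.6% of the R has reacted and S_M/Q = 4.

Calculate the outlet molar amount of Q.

24.1 kmol

Conversion of R: R consumed = 0.696 × 208 = 144.8 kmol = 1ξ₁ + 2ξ₂.
Selectivity: 1ξ₁ / (1ξ₂) = 4 → ξ₁ = 4 ξ₂.
Substitute: (1·4 + 2) ξ₂ = 144.8 → ξ₂ = 24.13 kmol, ξ₁ = 96.51 kmol.
Outlet amounts (n = n₀ + Σ ν·ξ):
  R: 208 − 1(96.51) − 2(24.13) = 63.23
  M: 0 + 1(96.51) = 96.51
  Q: 0 + 1(24.13) = 24.13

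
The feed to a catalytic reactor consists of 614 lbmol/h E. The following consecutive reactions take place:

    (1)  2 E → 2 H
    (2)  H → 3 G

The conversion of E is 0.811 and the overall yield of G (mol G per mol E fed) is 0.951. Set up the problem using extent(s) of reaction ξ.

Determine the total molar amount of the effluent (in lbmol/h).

Conversion of E: E consumed = 2ξ₁ = 0.811 × 614 → ξ₁ = 249 lbmol/h.
Yield of G: 3ξ₂ / 614 = 0.951 → ξ₂ = 194.6 lbmol/h.
Outlet amounts (n = n₀ + Σ ν·ξ):
  E: 614 − 2(249) = 116
  H: 0 + 2(249) − 1(194.6) = 303.3
  G: 0 + 3(194.6) = 583.9
Total out = 116 + 303.3 + 583.9 = 1003 lbmol/h.

1000 lbmol/h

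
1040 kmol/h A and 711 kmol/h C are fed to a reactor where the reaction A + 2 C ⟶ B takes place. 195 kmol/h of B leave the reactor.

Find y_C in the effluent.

0.236

For B: n = n₀ + 1ξ → 195 = 0 + 1ξ, giving ξ = 195 kmol/h.
Outlet amounts (n = n₀ + ν ξ):
  A: 1040 − 1(195) = 845
  C: 711 − 2(195) = 321
  B: 0 + 1(195) = 195
Total out = 1361 kmol/h; y_C = 321 / 1361 = 0.2359.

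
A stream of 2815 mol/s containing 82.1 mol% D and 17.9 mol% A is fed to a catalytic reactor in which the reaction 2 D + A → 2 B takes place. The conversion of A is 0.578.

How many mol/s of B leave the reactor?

582 mol/s

A reacted = 0.578 × 503.9 = 291.2 mol/s; ν_A = −1, so ξ = 291.2/1 = 291.2 mol/s.
Outlet amounts (n = n₀ + ν ξ):
  D: 2311 − 2(291.2) = 1729
  A: 503.9 − 1(291.2) = 212.6
  B: 0 + 2(291.2) = 582.5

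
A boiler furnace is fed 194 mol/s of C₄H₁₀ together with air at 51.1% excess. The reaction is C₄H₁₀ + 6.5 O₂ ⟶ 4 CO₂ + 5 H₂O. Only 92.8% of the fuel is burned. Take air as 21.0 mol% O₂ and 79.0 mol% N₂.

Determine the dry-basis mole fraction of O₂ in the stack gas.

0.0851

Stoichiometric O₂ = 6.5 × 194 = 1261 mol/s; O₂ fed = 1261 × 1.511 = 1905 mol/s.
N₂ fed = 1905 × 79/21 = 7168 mol/s.
Fuel reacted = 0.928 × 194 → ξ = 180 mol/s.
Outlet (n = n₀ + ν ξ):
  C₄H₁₀: 194 − 1(180) = 13.97
  O₂: 1905 − 6.5(180) = 735.2
  N₂: 7168 (inert)
  CO₂: 0 + 4(180) = 720.1
  H₂O: 0 + 5(180) = 900.2
Dry total = 8637 mol/s; y_O₂ (dry) = 735.2 / 8637 = 0.08512.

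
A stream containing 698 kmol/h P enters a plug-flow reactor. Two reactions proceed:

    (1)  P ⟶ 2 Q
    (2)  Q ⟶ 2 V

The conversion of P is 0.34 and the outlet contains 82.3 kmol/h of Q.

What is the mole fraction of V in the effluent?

Conversion of P: P consumed = 1ξ₁ = 0.34 × 698 → ξ₁ = 237.3 kmol/h.
Q balance: n_Q = 0 + 2ξ₁ − 1ξ₂ = 82.3 → ξ₂ = (2·237.3 − 82.3)/1 = 392.3 kmol/h.
Outlet amounts (n = n₀ + Σ ν·ξ):
  P: 698 − 1(237.3) = 460.7
  Q: 0 + 2(237.3) − 1(392.3) = 82.3
  V: 0 + 2(392.3) = 784.7
Total out = 1328 kmol/h; y_V = 784.7 / 1328 = 0.591.

0.591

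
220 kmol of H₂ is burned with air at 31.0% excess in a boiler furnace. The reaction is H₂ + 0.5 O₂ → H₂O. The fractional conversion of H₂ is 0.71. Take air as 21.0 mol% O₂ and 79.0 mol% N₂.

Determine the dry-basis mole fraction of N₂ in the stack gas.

0.807

Stoichiometric O₂ = 0.5 × 220 = 110 kmol; O₂ fed = 110 × 1.310 = 144.1 kmol.
N₂ fed = 144.1 × 79/21 = 542.1 kmol.
Fuel reacted = 0.71 × 220 → ξ = 156.2 kmol.
Outlet (n = n₀ + ν ξ):
  H₂: 220 − 1(156.2) = 63.8
  O₂: 144.1 − 0.5(156.2) = 66
  N₂: 542.1 (inert)
  H₂O: 0 + 1(156.2) = 156.2
Dry total = 671.9 kmol; y_N₂ (dry) = 542.1 / 671.9 = 0.8068.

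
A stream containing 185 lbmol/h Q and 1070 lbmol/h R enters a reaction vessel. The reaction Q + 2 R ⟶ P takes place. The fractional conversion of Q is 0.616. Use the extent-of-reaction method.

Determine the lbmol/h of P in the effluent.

114 lbmol/h

Q reacted = 0.616 × 185 = 114 lbmol/h; ν_Q = −1, so ξ = 114/1 = 114 lbmol/h.
Outlet amounts (n = n₀ + ν ξ):
  Q: 185 − 1(114) = 71.04
  R: 1070 − 2(114) = 842.1
  P: 0 + 1(114) = 114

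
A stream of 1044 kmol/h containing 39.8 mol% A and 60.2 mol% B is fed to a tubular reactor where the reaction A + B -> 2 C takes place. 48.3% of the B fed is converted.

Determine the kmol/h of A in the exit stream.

B reacted = 0.483 × 628.5 = 303.6 kmol/h; ν_B = −1, so ξ = 303.6/1 = 303.6 kmol/h.
Outlet amounts (n = n₀ + ν ξ):
  A: 415.5 − 1(303.6) = 112
  B: 628.5 − 1(303.6) = 324.9
  C: 0 + 2(303.6) = 607.1

112 kmol/h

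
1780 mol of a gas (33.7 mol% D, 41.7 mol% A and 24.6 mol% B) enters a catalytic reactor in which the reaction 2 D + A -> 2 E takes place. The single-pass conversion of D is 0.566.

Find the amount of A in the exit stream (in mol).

D reacted = 0.566 × 599.9 = 339.5 mol; ν_D = −2, so ξ = 339.5/2 = 169.8 mol.
Outlet amounts (n = n₀ + ν ξ):
  D: 599.9 − 2(169.8) = 260.3
  A: 742.3 − 1(169.8) = 572.5
  E: 0 + 2(169.8) = 339.5
  B: 437.9 (inert)

572 mol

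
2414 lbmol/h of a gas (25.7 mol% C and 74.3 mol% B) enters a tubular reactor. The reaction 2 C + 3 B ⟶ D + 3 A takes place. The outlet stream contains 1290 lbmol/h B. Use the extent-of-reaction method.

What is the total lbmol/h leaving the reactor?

2250 lbmol/h

For B: n = n₀ − 3ξ → 1290 = 1794 − 3ξ, giving ξ = 167.9 lbmol/h.
Outlet amounts (n = n₀ + ν ξ):
  C: 620.4 − 2(167.9) = 284.7
  B: 1794 − 3(167.9) = 1290
  D: 0 + 1(167.9) = 167.9
  A: 0 + 3(167.9) = 503.6
Total out = 284.7 + 1290 + 167.9 + 503.6 = 2246 lbmol/h.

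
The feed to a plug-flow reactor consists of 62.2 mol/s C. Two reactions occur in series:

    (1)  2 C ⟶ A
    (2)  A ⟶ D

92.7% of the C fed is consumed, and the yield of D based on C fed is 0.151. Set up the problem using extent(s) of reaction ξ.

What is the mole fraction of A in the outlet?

0.582

Conversion of C: C consumed = 2ξ₁ = 0.927 × 62.2 → ξ₁ = 28.83 mol/s.
Yield of D: 1ξ₂ / 62.2 = 0.151 → ξ₂ = 9.392 mol/s.
Outlet amounts (n = n₀ + Σ ν·ξ):
  C: 62.2 − 2(28.83) = 4.541
  A: 0 + 1(28.83) − 1(9.392) = 19.44
  D: 0 + 1(9.392) = 9.392
Total out = 33.37 mol/s; y_A = 19.44 / 33.37 = 0.5825.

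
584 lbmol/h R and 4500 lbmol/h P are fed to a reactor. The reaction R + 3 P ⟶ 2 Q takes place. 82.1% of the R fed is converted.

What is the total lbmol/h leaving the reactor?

R reacted = 0.821 × 584 = 479.5 lbmol/h; ν_R = −1, so ξ = 479.5/1 = 479.5 lbmol/h.
Outlet amounts (n = n₀ + ν ξ):
  R: 584 − 1(479.5) = 104.5
  P: 4500 − 3(479.5) = 3062
  Q: 0 + 2(479.5) = 958.9
Total out = 104.5 + 3062 + 958.9 = 4125 lbmol/h.

4130 lbmol/h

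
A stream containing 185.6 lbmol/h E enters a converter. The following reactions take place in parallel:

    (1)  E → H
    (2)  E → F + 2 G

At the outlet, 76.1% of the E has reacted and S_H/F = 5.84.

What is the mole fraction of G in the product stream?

Conversion of E: E consumed = 0.761 × 185.6 = 141.2 lbmol/h = 1ξ₁ + 1ξ₂.
Selectivity: 1ξ₁ / (1ξ₂) = 5.84 → ξ₁ = 5.84 ξ₂.
Substitute: (1·5.84 + 1) ξ₂ = 141.2 → ξ₂ = 20.65 lbmol/h, ξ₁ = 120.6 lbmol/h.
Outlet amounts (n = n₀ + Σ ν·ξ):
  E: 185.6 − 1(120.6) − 1(20.65) = 44.36
  H: 0 + 1(120.6) = 120.6
  F: 0 + 1(20.65) = 20.65
  G: 0 + 2(20.65) = 41.3
Total out = 226.9 lbmol/h; y_G = 41.3 / 226.9 = 0.182.

0.182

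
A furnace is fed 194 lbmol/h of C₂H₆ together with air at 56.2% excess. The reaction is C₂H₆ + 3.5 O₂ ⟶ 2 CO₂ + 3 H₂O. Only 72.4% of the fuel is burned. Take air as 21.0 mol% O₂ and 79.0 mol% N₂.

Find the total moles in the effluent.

5310 lbmol/h

Stoichiometric O₂ = 3.5 × 194 = 679 lbmol/h; O₂ fed = 679 × 1.562 = 1061 lbmol/h.
N₂ fed = 1061 × 79/21 = 3990 lbmol/h.
Fuel reacted = 0.724 × 194 → ξ = 140.5 lbmol/h.
Outlet (n = n₀ + ν ξ):
  C₂H₆: 194 − 1(140.5) = 53.54
  O₂: 1061 − 3.5(140.5) = 569
  N₂: 3990 (inert)
  CO₂: 0 + 2(140.5) = 280.9
  H₂O: 0 + 3(140.5) = 421.4
Total out = 53.54 + 569 + 3990 + 280.9 + 421.4 = 5315 lbmol/h.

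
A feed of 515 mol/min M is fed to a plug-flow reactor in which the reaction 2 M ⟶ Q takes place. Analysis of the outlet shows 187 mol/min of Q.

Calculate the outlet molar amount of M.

For Q: n = n₀ + 1ξ → 187 = 0 + 1ξ, giving ξ = 187 mol/min.
Outlet amounts (n = n₀ + ν ξ):
  M: 515 − 2(187) = 141
  Q: 0 + 1(187) = 187

141 mol/min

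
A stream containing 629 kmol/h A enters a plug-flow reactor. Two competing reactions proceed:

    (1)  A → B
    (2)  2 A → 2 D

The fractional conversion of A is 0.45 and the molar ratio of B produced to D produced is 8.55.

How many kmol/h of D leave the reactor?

29.6 kmol/h

Conversion of A: A consumed = 0.45 × 629 = 283.1 kmol/h = 1ξ₁ + 2ξ₂.
Selectivity: 1ξ₁ / (2ξ₂) = 8.55 → ξ₁ = 17.1 ξ₂.
Substitute: (1·17.1 + 2) ξ₂ = 283.1 → ξ₂ = 14.82 kmol/h, ξ₁ = 253.4 kmol/h.
Outlet amounts (n = n₀ + Σ ν·ξ):
  A: 629 − 1(253.4) − 2(14.82) = 345.9
  B: 0 + 1(253.4) = 253.4
  D: 0 + 2(14.82) = 29.64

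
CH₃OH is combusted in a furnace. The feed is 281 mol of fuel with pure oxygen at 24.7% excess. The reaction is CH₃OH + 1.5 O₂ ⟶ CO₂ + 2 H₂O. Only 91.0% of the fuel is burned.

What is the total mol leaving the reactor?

934 mol

Stoichiometric O₂ = 1.5 × 281 = 421.5 mol; O₂ fed = 421.5 × 1.247 = 525.6 mol.
Fuel reacted = 0.91 × 281 → ξ = 255.7 mol.
Outlet (n = n₀ + ν ξ):
  CH₃OH: 281 − 1(255.7) = 25.29
  O₂: 525.6 − 1.5(255.7) = 142
  CO₂: 0 + 1(255.7) = 255.7
  H₂O: 0 + 2(255.7) = 511.4
Total out = 25.29 + 142 + 255.7 + 511.4 = 934.5 mol.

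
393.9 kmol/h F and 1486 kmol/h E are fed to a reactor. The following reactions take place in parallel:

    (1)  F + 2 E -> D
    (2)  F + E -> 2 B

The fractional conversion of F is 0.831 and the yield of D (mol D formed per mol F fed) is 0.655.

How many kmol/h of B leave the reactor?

Yield of D: 1ξ₁ / 393.9 = 0.655 → ξ₁ = 258 kmol/h.
Conversion of F: 1ξ₁ + 1ξ₂ = 0.831 × 393.9 = 327.3 → ξ₂ = 69.33 kmol/h.
Outlet amounts (n = n₀ + Σ ν·ξ):
  F: 393.9 − 1(258) − 1(69.33) = 66.57
  E: 1486 − 2(258) − 1(69.33) = 900.7
  D: 0 + 1(258) = 258
  B: 0 + 2(69.33) = 138.7

139 kmol/h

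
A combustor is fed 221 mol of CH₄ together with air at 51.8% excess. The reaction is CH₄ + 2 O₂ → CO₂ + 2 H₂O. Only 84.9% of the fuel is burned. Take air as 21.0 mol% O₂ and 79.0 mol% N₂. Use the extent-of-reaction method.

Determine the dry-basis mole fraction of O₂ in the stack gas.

0.0972

Stoichiometric O₂ = 2 × 221 = 442 mol; O₂ fed = 442 × 1.518 = 671 mol.
N₂ fed = 671 × 79/21 = 2524 mol.
Fuel reacted = 0.849 × 221 → ξ = 187.6 mol.
Outlet (n = n₀ + ν ξ):
  CH₄: 221 − 1(187.6) = 33.37
  O₂: 671 − 2(187.6) = 295.7
  N₂: 2524 (inert)
  CO₂: 0 + 1(187.6) = 187.6
  H₂O: 0 + 2(187.6) = 375.3
Dry total = 3041 mol; y_O₂ (dry) = 295.7 / 3041 = 0.09724.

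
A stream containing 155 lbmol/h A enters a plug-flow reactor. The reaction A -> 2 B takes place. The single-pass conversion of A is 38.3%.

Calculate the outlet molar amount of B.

119 lbmol/h

A reacted = 0.383 × 155 = 59.37 lbmol/h; ν_A = −1, so ξ = 59.37/1 = 59.37 lbmol/h.
Outlet amounts (n = n₀ + ν ξ):
  A: 155 − 1(59.37) = 95.63
  B: 0 + 2(59.37) = 118.7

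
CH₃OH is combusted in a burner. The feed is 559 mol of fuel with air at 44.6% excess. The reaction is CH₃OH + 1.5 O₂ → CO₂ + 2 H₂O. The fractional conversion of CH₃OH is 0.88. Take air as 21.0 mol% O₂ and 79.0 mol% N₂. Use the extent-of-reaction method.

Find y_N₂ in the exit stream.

0.693

Stoichiometric O₂ = 1.5 × 559 = 838.5 mol; O₂ fed = 838.5 × 1.446 = 1212 mol.
N₂ fed = 1212 × 79/21 = 4561 mol.
Fuel reacted = 0.88 × 559 → ξ = 491.9 mol.
Outlet (n = n₀ + ν ξ):
  CH₃OH: 559 − 1(491.9) = 67.08
  O₂: 1212 − 1.5(491.9) = 474.6
  N₂: 4561 (inert)
  CO₂: 0 + 1(491.9) = 491.9
  H₂O: 0 + 2(491.9) = 983.8
Total out = 6579 mol; y_N₂ = 4561 / 6579 = 0.6933.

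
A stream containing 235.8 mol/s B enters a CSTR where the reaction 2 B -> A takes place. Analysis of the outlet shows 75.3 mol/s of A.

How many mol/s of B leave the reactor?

85.2 mol/s

For A: n = n₀ + 1ξ → 75.3 = 0 + 1ξ, giving ξ = 75.3 mol/s.
Outlet amounts (n = n₀ + ν ξ):
  B: 235.8 − 2(75.3) = 85.2
  A: 0 + 1(75.3) = 75.3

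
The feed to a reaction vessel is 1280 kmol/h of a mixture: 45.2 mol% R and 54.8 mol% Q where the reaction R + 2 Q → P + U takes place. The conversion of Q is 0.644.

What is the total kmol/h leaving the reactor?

1050 kmol/h

Q reacted = 0.644 × 701.4 = 451.7 kmol/h; ν_Q = −2, so ξ = 451.7/2 = 225.9 kmol/h.
Outlet amounts (n = n₀ + ν ξ):
  R: 578.6 − 1(225.9) = 352.7
  Q: 701.4 − 2(225.9) = 249.7
  P: 0 + 1(225.9) = 225.9
  U: 0 + 1(225.9) = 225.9
Total out = 352.7 + 249.7 + 225.9 + 225.9 = 1054 kmol/h.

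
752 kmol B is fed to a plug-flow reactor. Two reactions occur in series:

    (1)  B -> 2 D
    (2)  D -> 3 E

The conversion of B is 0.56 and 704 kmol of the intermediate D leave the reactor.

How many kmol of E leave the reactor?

Conversion of B: B consumed = 1ξ₁ = 0.56 × 752 → ξ₁ = 421.1 kmol.
D balance: n_D = 0 + 2ξ₁ − 1ξ₂ = 704 → ξ₂ = (2·421.1 − 704)/1 = 138.2 kmol.
Outlet amounts (n = n₀ + Σ ν·ξ):
  B: 752 − 1(421.1) = 330.9
  D: 0 + 2(421.1) − 1(138.2) = 704
  E: 0 + 3(138.2) = 414.7

415 kmol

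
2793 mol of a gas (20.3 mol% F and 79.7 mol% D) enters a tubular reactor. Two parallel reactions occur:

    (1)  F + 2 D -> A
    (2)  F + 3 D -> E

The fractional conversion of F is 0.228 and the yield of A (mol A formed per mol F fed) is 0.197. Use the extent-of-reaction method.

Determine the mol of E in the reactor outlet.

17.6 mol

Yield of A: 1ξ₁ / 567 = 0.197 → ξ₁ = 111.7 mol.
Conversion of F: 1ξ₁ + 1ξ₂ = 0.228 × 567 = 129.3 → ξ₂ = 17.58 mol.
Outlet amounts (n = n₀ + Σ ν·ξ):
  F: 567 − 1(111.7) − 1(17.58) = 437.7
  D: 2226 − 2(111.7) − 3(17.58) = 1950
  A: 0 + 1(111.7) = 111.7
  E: 0 + 1(17.58) = 17.58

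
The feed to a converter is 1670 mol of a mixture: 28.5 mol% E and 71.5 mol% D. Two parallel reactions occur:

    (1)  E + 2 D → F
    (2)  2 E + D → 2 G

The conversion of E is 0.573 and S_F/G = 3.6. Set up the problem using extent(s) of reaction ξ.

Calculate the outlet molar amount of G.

59.3 mol

Conversion of E: E consumed = 0.573 × 475.9 = 272.7 mol = 1ξ₁ + 2ξ₂.
Selectivity: 1ξ₁ / (2ξ₂) = 3.6 → ξ₁ = 7.2 ξ₂.
Substitute: (1·7.2 + 2) ξ₂ = 272.7 → ξ₂ = 29.64 mol, ξ₁ = 213.4 mol.
Outlet amounts (n = n₀ + Σ ν·ξ):
  E: 475.9 − 1(213.4) − 2(29.64) = 203.2
  D: 1194 − 2(213.4) − 1(29.64) = 737.5
  F: 0 + 1(213.4) = 213.4
  G: 0 + 2(29.64) = 59.29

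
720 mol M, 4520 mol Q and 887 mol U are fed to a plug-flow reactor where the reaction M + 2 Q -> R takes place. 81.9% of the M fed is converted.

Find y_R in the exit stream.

M reacted = 0.819 × 720 = 589.7 mol; ν_M = −1, so ξ = 589.7/1 = 589.7 mol.
Outlet amounts (n = n₀ + ν ξ):
  M: 720 − 1(589.7) = 130.3
  Q: 4520 − 2(589.7) = 3341
  R: 0 + 1(589.7) = 589.7
  U: 887 (inert)
Total out = 4948 mol; y_R = 589.7 / 4948 = 0.1192.

0.119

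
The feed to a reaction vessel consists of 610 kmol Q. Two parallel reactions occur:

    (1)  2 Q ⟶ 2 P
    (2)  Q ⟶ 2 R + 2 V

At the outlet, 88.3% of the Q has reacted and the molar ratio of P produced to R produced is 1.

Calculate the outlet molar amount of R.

Conversion of Q: Q consumed = 0.883 × 610 = 538.6 kmol = 2ξ₁ + 1ξ₂.
Selectivity: 2ξ₁ / (2ξ₂) = 1 → ξ₁ = 1 ξ₂.
Substitute: (2·1 + 1) ξ₂ = 538.6 → ξ₂ = 179.5 kmol, ξ₁ = 179.5 kmol.
Outlet amounts (n = n₀ + Σ ν·ξ):
  Q: 610 − 2(179.5) − 1(179.5) = 71.37
  P: 0 + 2(179.5) = 359.1
  R: 0 + 2(179.5) = 359.1
  V: 0 + 2(179.5) = 359.1

359 kmol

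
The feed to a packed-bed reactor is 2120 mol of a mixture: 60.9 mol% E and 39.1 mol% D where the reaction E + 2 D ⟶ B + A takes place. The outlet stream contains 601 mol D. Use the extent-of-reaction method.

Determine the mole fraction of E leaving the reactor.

0.587

For D: n = n₀ − 2ξ → 601 = 828.9 − 2ξ, giving ξ = 114 mol.
Outlet amounts (n = n₀ + ν ξ):
  E: 1291 − 1(114) = 1177
  D: 828.9 − 2(114) = 601
  B: 0 + 1(114) = 114
  A: 0 + 1(114) = 114
Total out = 2006 mol; y_E = 1177 / 2006 = 0.5868.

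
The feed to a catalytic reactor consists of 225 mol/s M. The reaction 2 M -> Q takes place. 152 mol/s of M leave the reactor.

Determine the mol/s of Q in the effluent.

For M: n = n₀ − 2ξ → 152 = 225 − 2ξ, giving ξ = 36.5 mol/s.
Outlet amounts (n = n₀ + ν ξ):
  M: 225 − 2(36.5) = 152
  Q: 0 + 1(36.5) = 36.5

36.5 mol/s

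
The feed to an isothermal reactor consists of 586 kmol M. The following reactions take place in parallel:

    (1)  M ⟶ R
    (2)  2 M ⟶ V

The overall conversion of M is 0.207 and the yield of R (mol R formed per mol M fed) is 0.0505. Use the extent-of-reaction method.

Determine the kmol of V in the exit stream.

45.9 kmol

Yield of R: 1ξ₁ / 586 = 0.0505 → ξ₁ = 29.59 kmol.
Conversion of M: 1ξ₁ + 2ξ₂ = 0.207 × 586 = 121.3 → ξ₂ = 45.85 kmol.
Outlet amounts (n = n₀ + Σ ν·ξ):
  M: 586 − 1(29.59) − 2(45.85) = 464.7
  R: 0 + 1(29.59) = 29.59
  V: 0 + 1(45.85) = 45.85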